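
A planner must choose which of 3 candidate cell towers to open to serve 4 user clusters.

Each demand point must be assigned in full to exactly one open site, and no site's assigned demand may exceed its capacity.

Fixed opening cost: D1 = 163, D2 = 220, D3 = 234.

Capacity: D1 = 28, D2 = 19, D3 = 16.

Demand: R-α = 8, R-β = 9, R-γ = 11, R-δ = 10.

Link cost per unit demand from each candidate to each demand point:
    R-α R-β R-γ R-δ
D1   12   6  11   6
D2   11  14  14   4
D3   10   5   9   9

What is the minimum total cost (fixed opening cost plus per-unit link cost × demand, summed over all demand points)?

686

Open {D1, D2}; cheapest assignment that respects the capacities:
  D1 (cap 28, load 20): R-β, R-γ — cost 9×6 + 11×11 = 175
  D2 (cap 19, load 18): R-α, R-δ — cost 8×11 + 10×4 = 128
  Shipping 303, fixed 383 → total 686.
  Any other capacity-feasible assignment to {D1, D2} ships for at least 303.
Compare {D1, D3}: its best feasible assignment gives total 706.
Compare {D1, D2, D3}: its best feasible assignment gives total 898.
Every other set of open sites that can feasibly serve all demand totals ≥ 706 even under its best assignment. Minimum: 686.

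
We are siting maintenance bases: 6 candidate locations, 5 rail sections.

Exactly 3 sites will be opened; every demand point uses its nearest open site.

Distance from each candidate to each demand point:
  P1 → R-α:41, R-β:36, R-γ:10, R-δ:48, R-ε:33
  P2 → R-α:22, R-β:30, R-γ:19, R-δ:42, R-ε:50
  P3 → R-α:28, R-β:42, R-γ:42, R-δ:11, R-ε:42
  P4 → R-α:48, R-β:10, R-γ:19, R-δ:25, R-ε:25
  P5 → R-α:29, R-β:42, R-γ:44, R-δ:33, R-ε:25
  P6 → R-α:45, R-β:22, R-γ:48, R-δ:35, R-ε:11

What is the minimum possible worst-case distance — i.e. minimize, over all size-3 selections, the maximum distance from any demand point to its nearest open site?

22

Open {P2, P3, P6}.
  Farthest demand point is R-α at distance 22 (to P2); all others are ≤ 22.
With {P1, P2, P4} the worst case is 25.
With {P2, P3, P4} the worst case is 25.
No size-3 selection achieves below 22.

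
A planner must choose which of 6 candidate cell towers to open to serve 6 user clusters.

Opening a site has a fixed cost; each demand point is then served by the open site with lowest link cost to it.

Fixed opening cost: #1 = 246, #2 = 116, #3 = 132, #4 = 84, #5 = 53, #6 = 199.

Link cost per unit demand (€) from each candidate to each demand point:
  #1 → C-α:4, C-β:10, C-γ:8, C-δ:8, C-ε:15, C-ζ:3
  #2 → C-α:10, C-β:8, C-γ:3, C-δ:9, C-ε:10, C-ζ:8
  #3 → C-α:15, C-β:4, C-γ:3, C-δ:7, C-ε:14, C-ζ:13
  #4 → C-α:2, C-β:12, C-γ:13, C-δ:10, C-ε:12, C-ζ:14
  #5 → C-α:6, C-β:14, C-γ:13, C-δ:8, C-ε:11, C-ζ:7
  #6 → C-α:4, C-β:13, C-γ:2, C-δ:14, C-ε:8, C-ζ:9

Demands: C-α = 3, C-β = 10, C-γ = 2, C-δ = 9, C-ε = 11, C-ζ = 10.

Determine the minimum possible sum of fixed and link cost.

Open {#5}: assign each demand point to its cheapest open site.
  C-α→#5 3×6=18, C-β→#5 10×14=140, C-γ→#5 2×13=26, C-δ→#5 9×8=72, C-ε→#5 11×11=121, C-ζ→#5 10×7=70
  link cost 447, fixed 53 → total 500.
Compare {#2}: link cost 387 + fixed 116 = 503.
Compare {#3, #5}: link cost 318 + fixed 185 = 503.
Compare {#2, #5}: link cost 356 + fixed 169 = 525.
All other subsets cost ≥ 503. Minimum total cost: 500.

500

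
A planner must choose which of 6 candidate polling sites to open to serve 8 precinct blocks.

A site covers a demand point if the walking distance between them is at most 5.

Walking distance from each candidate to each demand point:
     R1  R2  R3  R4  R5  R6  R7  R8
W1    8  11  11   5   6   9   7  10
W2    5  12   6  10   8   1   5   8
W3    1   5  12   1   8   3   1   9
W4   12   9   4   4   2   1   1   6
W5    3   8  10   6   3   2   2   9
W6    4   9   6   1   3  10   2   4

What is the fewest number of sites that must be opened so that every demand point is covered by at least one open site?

Coverage sets (demand points within 5 of each site):
  W1: {R4}
  W2: {R1, R6, R7}
  W3: {R1, R2, R4, R6, R7}
  W4: {R3, R4, R5, R6, R7}
  W5: {R1, R5, R6, R7}
  W6: {R1, R4, R5, R7, R8}
No 2 sites suffice: every size-2 union leaves at least one demand point uncovered.
But {W3, W4, W6} covers everything, so the minimum is 3.

3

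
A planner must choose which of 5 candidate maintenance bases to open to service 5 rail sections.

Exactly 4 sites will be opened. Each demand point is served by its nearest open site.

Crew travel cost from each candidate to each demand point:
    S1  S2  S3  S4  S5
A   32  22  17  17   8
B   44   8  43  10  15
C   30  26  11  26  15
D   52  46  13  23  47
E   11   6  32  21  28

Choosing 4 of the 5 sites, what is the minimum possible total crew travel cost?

46

Open {A, B, C, E}.
  S1→E 11, S2→E 6, S3→C 11, S4→B 10, S5→A 8  ⇒ total 46.
Compare {A, B, D, E}: total 48.
Compare {A, C, D, E}: total 53.
No size-4 selection does better; minimum is 46.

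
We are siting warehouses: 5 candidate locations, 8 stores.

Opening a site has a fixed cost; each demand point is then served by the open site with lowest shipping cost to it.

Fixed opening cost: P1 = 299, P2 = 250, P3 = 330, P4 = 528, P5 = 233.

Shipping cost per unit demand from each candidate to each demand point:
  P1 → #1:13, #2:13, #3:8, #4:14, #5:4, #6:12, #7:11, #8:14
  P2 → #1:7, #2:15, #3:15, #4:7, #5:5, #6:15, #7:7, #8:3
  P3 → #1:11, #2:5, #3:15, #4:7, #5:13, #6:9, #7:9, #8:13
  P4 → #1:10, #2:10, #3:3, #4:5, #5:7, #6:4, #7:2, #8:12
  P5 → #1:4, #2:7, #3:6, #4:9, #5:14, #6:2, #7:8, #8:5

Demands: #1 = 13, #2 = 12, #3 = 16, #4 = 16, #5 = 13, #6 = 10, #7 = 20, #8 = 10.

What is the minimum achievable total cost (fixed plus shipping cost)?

1021

Open {P5}: assign each demand point to its cheapest open site.
  #1→P5 13×4=52, #2→P5 12×7=84, #3→P5 16×6=96, #4→P5 16×9=144, #5→P5 13×14=182, #6→P5 10×2=20, #7→P5 20×8=160, #8→P5 10×5=50
  shipping cost 788, fixed 233 → total 1021.
Compare {P2, P5}: shipping cost 599 + fixed 483 = 1082.
Compare {P1, P5}: shipping cost 658 + fixed 532 = 1190.
Compare {P4}: shipping cost 669 + fixed 528 = 1197.
All other subsets cost ≥ 1082. Minimum total cost: 1021.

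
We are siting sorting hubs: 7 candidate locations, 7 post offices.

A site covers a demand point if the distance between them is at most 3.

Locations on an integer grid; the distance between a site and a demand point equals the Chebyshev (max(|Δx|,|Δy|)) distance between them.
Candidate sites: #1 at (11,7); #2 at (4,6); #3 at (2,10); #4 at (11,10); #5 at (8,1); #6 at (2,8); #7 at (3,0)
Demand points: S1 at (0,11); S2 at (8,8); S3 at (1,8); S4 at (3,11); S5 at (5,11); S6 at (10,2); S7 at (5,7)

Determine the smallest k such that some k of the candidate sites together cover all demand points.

Coverage sets (demand points within 3 of each site):
  #1: {S2}
  #2: {S3, S7}
  #3: {S1, S3, S4, S5, S7}
  #4: {S2}
  #5: {S6}
  #6: {S1, S3, S4, S5, S7}
  #7: {}
No 2 sites suffice: every size-2 union leaves at least one demand point uncovered.
But {#1, #3, #5} covers everything, so the minimum is 3.

3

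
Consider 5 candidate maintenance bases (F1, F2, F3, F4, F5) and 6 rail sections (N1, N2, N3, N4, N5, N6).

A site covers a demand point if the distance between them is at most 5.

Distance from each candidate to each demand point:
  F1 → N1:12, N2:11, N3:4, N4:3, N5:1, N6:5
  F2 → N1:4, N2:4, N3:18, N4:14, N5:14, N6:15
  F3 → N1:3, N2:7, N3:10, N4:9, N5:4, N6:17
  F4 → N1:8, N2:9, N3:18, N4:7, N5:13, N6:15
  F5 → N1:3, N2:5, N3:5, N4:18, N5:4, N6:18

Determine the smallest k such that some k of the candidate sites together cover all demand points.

2

Coverage sets (demand points within 5 of each site):
  F1: {N3, N4, N5, N6}
  F2: {N1, N2}
  F3: {N1, N5}
  F4: {}
  F5: {N1, N2, N3, N5}
No single site covers all 6 demand points.
But {F1, F2} covers everything, so the minimum is 2.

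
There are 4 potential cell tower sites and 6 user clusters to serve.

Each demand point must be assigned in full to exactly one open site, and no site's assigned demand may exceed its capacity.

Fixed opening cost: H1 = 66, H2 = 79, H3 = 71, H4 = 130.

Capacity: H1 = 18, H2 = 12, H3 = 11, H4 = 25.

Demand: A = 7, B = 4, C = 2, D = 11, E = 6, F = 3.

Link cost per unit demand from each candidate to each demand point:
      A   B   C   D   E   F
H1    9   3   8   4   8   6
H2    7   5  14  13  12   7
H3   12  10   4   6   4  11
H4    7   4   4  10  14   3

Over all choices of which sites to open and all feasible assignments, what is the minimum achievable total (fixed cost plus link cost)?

Open {H1, H4}; cheapest assignment that respects the capacities:
  H1 (cap 18, load 17): D, E — cost 11×4 + 6×8 = 92
  H4 (cap 25, load 16): A, B, C, F — cost 7×7 + 4×4 + 2×4 + 3×3 = 82
  Shipping 174, fixed 196 → total 370.
  Any other capacity-feasible assignment to {H1, H4} ships for at least 174.
Compare {H1, H2, H3}: its best feasible assignment gives total 371.
Compare {H1, H3, H4}: its best feasible assignment gives total 413.
Every other set of open sites that can feasibly serve all demand totals ≥ 371 even under its best assignment. Minimum: 370.

370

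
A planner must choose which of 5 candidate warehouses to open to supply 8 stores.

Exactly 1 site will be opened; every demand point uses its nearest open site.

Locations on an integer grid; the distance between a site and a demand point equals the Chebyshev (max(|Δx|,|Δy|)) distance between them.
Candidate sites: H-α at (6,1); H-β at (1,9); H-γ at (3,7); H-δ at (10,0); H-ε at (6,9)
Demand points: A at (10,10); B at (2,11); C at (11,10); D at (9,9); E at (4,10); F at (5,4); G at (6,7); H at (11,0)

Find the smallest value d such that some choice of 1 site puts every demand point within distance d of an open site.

Open {H-γ}.
  Farthest demand point is C at distance 8 (to H-γ); all others are ≤ 8.
With {H-ε} the worst case is 9.
With {H-α} the worst case is 10.
No size-1 selection achieves below 8.

8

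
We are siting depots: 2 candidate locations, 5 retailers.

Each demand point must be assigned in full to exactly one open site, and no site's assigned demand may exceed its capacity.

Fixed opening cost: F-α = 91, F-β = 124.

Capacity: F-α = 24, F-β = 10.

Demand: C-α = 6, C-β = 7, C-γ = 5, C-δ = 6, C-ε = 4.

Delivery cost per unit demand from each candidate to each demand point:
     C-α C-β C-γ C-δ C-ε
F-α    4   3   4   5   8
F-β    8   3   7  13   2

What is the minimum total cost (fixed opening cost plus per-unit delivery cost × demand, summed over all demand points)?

318

Open {F-α, F-β}; cheapest assignment that respects the capacities:
  F-α (cap 24, load 24): C-α, C-β, C-γ, C-δ — cost 6×4 + 7×3 + 5×4 + 6×5 = 95
  F-β (cap 10, load 4): C-ε — cost 4×2 = 8
  Shipping 103, fixed 215 → total 318.
  Any other capacity-feasible assignment to {F-α, F-β} ships for at least 103.
Total demand is 28 and no other set of sites has combined capacity ≥ 28, so {F-α, F-β} is the only feasible choice of open sites. Minimum: 318.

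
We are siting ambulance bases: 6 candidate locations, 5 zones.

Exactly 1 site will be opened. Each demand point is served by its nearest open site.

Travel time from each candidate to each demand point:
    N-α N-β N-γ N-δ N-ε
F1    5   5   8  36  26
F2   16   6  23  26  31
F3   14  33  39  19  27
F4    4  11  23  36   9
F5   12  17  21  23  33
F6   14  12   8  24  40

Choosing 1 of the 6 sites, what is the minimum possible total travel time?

80

Open {F1}.
  N-α→F1 5, N-β→F1 5, N-γ→F1 8, N-δ→F1 36, N-ε→F1 26  ⇒ total 80.
Compare {F4}: total 83.
Compare {F6}: total 98.
No size-1 selection does better; minimum is 80.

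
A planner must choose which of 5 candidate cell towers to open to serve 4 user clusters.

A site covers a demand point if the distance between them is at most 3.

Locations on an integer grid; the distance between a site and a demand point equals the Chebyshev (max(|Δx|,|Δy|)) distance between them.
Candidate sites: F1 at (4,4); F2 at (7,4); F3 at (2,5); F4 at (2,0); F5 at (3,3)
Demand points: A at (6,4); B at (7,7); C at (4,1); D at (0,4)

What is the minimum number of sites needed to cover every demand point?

2

Coverage sets (demand points within 3 of each site):
  F1: {A, B, C}
  F2: {A, B, C}
  F3: {D}
  F4: {C}
  F5: {A, C, D}
No single site covers all 4 demand points.
But {F1, F3} covers everything, so the minimum is 2.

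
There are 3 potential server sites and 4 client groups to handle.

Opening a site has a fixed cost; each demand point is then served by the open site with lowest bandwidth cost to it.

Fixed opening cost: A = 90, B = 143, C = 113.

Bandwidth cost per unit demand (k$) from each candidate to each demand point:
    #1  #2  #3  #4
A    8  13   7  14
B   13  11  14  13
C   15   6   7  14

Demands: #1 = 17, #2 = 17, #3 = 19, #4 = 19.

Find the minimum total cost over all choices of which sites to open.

Open {A, C}: assign each demand point to its cheapest open site.
  #1→A 17×8=136, #2→C 17×6=102, #3→A 19×7=133, #4→A 19×14=266
  bandwidth cost 637, fixed 203 → total 840.
Compare {A}: bandwidth cost 756 + fixed 90 = 846.
Compare {C}: bandwidth cost 756 + fixed 113 = 869.
Compare {A, B}: bandwidth cost 703 + fixed 233 = 936.
All other subsets cost ≥ 846. Minimum total cost: 840.

840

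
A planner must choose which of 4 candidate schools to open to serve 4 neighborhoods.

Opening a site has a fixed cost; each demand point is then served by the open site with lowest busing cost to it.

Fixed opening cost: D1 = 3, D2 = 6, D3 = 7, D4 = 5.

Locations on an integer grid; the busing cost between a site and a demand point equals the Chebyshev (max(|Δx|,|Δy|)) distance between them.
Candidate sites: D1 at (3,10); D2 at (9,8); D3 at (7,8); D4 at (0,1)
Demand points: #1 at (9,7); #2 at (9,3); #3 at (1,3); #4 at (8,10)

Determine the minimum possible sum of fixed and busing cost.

21

Open {D2, D4}: assign each demand point to its cheapest open site.
  #1→D2 1, #2→D2 5, #3→D4 2, #4→D2 2
  busing cost 10, fixed 11 → total 21.
Compare {D2}: busing cost 16 + fixed 6 = 22.
Compare {D3}: busing cost 15 + fixed 7 = 22.
Compare {D3, D4}: busing cost 11 + fixed 12 = 23.
All other subsets cost ≥ 22. Minimum total cost: 21.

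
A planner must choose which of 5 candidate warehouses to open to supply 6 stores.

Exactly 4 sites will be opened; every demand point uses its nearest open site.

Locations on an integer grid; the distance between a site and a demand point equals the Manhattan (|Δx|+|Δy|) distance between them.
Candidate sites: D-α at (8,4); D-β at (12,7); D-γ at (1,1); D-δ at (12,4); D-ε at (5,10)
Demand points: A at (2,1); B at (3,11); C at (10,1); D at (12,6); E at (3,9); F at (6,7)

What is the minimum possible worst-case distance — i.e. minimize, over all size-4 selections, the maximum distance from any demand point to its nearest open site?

5

Open {D-α, D-β, D-γ, D-ε}.
  Farthest demand point is C at distance 5 (to D-α); all others are ≤ 5.
With {D-α, D-γ, D-δ, D-ε} the worst case is 5.
With {D-β, D-γ, D-δ, D-ε} the worst case is 5.
No size-4 selection achieves below 5.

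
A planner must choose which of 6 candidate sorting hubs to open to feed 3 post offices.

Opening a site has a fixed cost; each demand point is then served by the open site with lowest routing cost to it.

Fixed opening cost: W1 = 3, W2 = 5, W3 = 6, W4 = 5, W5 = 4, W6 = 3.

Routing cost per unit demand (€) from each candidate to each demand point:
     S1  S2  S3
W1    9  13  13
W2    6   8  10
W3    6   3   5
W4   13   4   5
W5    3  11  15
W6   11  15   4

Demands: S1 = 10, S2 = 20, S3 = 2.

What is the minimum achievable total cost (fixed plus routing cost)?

110

Open {W3, W5}: assign each demand point to its cheapest open site.
  S1→W5 10×3=30, S2→W3 20×3=60, S3→W3 2×5=10
  routing cost 100, fixed 10 → total 110.
Compare {W3, W5, W6}: routing cost 98 + fixed 13 = 111.
Compare {W1, W3, W5}: routing cost 100 + fixed 13 = 113.
Compare {W1, W3, W5, W6}: routing cost 98 + fixed 16 = 114.
All other subsets cost ≥ 111. Minimum total cost: 110.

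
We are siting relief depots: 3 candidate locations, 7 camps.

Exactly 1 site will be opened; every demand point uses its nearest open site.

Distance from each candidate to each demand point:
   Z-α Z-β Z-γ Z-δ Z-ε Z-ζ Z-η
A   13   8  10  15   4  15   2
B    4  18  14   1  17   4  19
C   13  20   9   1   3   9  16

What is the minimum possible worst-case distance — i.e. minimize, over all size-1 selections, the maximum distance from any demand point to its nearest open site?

Open {A}.
  Farthest demand point is Z-δ at distance 15 (to A); all others are ≤ 15.
With {B} the worst case is 19.
With {C} the worst case is 20.
No size-1 selection achieves below 15.

15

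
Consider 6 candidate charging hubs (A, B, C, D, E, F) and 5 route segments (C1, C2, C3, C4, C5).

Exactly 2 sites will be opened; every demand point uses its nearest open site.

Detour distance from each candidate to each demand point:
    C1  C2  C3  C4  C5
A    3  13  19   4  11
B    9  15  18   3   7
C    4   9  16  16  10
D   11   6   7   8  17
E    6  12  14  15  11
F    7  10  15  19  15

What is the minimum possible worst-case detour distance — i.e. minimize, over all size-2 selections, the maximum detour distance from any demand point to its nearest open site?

9

Open {B, D}.
  Farthest demand point is C1 at detour distance 9 (to B); all others are ≤ 9.
With {C, D} the worst case is 10.
With {A, D} the worst case is 11.
No size-2 selection achieves below 9.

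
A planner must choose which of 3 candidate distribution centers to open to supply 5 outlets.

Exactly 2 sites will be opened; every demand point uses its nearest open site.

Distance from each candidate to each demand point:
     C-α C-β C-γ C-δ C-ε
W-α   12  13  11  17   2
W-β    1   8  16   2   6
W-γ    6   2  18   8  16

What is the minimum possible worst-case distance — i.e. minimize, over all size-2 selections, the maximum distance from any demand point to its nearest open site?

11

Open {W-α, W-β}.
  Farthest demand point is C-γ at distance 11 (to W-α); all others are ≤ 11.
With {W-α, W-γ} the worst case is 11.
With {W-β, W-γ} the worst case is 16.
No size-2 selection achieves below 11.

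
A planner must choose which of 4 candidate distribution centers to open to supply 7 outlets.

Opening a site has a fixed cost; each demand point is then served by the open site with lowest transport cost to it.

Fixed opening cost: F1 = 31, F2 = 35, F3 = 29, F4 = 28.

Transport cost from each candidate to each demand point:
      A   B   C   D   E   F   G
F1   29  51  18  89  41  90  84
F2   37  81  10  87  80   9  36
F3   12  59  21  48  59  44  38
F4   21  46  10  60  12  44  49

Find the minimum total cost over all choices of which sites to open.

257

Open {F2, F4}: assign each demand point to its cheapest open site.
  A→F4 21, B→F4 46, C→F2 10, D→F4 60, E→F4 12, F→F2 9, G→F2 36
  transport cost 194, fixed 63 → total 257.
Compare {F2, F3, F4}: transport cost 173 + fixed 92 = 265.
Compare {F3, F4}: transport cost 210 + fixed 57 = 267.
Compare {F4}: transport cost 242 + fixed 28 = 270.
All other subsets cost ≥ 265. Minimum total cost: 257.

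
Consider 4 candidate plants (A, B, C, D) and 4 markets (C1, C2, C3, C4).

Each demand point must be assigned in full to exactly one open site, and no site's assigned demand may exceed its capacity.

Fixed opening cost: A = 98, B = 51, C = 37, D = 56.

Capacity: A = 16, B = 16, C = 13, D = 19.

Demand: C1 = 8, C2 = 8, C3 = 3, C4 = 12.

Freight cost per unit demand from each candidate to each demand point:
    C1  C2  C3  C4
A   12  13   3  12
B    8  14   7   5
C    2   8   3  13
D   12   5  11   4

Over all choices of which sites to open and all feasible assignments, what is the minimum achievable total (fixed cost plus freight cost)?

Open {B, C, D}; cheapest assignment that respects the capacities:
  B (cap 16, load 12): C4 — cost 12×5 = 60
  C (cap 13, load 11): C1, C3 — cost 8×2 + 3×3 = 25
  D (cap 19, load 8): C2 — cost 8×5 = 40
  Shipping 125, fixed 144 → total 269.
  Any other capacity-feasible assignment to {B, C, D} ships for at least 125.
Compare {B, D}: its best feasible assignment gives total 324.
Compare {A, B, C, D}: its best feasible assignment gives total 367.
Every other set of open sites that can feasibly serve all demand totals ≥ 324 even under its best assignment. Minimum: 269.

269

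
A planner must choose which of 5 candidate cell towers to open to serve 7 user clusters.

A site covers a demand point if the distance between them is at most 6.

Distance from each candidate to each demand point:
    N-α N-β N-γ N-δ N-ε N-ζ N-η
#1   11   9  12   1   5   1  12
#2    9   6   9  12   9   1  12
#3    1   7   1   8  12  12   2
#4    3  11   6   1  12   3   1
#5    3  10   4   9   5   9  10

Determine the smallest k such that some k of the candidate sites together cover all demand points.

3

Coverage sets (demand points within 6 of each site):
  #1: {N-δ, N-ε, N-ζ}
  #2: {N-β, N-ζ}
  #3: {N-α, N-γ, N-η}
  #4: {N-α, N-γ, N-δ, N-ζ, N-η}
  #5: {N-α, N-γ, N-ε}
No 2 sites suffice: every size-2 union leaves at least one demand point uncovered.
But {#1, #2, #3} covers everything, so the minimum is 3.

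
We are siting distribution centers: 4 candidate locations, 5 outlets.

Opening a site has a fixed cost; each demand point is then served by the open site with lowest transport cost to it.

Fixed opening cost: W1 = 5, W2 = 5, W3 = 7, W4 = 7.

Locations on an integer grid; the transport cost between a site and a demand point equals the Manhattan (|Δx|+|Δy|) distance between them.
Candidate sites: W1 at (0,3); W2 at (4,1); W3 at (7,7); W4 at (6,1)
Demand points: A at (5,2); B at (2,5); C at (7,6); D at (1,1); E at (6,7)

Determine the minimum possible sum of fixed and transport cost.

25

Open {W2, W3}: assign each demand point to its cheapest open site.
  A→W2 2, B→W2 6, C→W3 1, D→W2 3, E→W3 1
  transport cost 13, fixed 12 → total 25.
Compare {W1, W3}: transport cost 15 + fixed 12 = 27.
Compare {W1, W2, W3}: transport cost 11 + fixed 17 = 28.
Compare {W3, W4}: transport cost 16 + fixed 14 = 30.
All other subsets cost ≥ 27. Minimum total cost: 25.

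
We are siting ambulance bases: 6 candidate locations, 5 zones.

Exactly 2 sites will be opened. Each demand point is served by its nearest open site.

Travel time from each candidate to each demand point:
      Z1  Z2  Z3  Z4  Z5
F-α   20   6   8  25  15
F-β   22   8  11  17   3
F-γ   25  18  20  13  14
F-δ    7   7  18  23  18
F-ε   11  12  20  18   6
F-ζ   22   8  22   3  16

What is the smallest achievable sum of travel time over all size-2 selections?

45

Open {F-β, F-δ}.
  Z1→F-δ 7, Z2→F-δ 7, Z3→F-β 11, Z4→F-β 17, Z5→F-β 3  ⇒ total 45.
Compare {F-β, F-ζ}: total 47.
Compare {F-ε, F-ζ}: total 48.
No size-2 selection does better; minimum is 45.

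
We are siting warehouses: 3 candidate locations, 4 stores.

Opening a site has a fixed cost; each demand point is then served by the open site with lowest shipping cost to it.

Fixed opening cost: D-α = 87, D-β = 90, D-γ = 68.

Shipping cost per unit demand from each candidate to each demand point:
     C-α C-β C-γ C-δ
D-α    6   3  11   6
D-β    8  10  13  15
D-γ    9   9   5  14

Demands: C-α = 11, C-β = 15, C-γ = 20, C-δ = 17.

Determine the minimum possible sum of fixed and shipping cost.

468

Open {D-α, D-γ}: assign each demand point to its cheapest open site.
  C-α→D-α 11×6=66, C-β→D-α 15×3=45, C-γ→D-γ 20×5=100, C-δ→D-α 17×6=102
  shipping cost 313, fixed 155 → total 468.
Compare {D-α}: shipping cost 433 + fixed 87 = 520.
Compare {D-α, D-β, D-γ}: shipping cost 313 + fixed 245 = 558.
Compare {D-α, D-β}: shipping cost 433 + fixed 177 = 610.
All other subsets cost ≥ 520. Minimum total cost: 468.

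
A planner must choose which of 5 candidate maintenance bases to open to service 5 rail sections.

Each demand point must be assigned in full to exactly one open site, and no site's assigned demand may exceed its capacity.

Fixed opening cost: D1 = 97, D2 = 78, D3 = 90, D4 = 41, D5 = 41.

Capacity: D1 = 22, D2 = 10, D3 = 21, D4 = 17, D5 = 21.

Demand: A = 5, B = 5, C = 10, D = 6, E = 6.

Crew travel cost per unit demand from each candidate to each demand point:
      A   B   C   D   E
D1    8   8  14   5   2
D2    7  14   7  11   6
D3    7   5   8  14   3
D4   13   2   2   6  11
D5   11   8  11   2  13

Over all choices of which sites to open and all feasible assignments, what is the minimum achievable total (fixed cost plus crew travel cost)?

250

Open {D1, D4}; cheapest assignment that respects the capacities:
  D1 (cap 22, load 17): A, D, E — cost 5×8 + 6×5 + 6×2 = 82
  D4 (cap 17, load 15): B, C — cost 5×2 + 10×2 = 30
  Shipping 112, fixed 138 → total 250.
  Any other capacity-feasible assignment to {D1, D4} ships for at least 112.
Compare {D4, D5}: its best feasible assignment gives total 257.
Compare {D3, D4}: its best feasible assignment gives total 265.
Every other set of open sites that can feasibly serve all demand totals ≥ 257 even under its best assignment. Minimum: 250.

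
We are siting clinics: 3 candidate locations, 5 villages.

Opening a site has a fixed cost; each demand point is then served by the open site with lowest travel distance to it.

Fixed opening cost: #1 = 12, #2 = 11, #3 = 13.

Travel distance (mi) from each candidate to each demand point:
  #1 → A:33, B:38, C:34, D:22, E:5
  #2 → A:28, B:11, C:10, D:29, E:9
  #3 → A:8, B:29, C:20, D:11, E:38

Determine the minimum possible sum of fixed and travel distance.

Open {#2, #3}: assign each demand point to its cheapest open site.
  A→#3 8, B→#2 11, C→#2 10, D→#3 11, E→#2 9
  travel distance 49, fixed 24 → total 73.
Compare {#1, #2, #3}: travel distance 45 + fixed 36 = 81.
Compare {#2}: travel distance 87 + fixed 11 = 98.
Compare {#1, #3}: travel distance 73 + fixed 25 = 98.
All other subsets cost ≥ 81. Minimum total cost: 73.

73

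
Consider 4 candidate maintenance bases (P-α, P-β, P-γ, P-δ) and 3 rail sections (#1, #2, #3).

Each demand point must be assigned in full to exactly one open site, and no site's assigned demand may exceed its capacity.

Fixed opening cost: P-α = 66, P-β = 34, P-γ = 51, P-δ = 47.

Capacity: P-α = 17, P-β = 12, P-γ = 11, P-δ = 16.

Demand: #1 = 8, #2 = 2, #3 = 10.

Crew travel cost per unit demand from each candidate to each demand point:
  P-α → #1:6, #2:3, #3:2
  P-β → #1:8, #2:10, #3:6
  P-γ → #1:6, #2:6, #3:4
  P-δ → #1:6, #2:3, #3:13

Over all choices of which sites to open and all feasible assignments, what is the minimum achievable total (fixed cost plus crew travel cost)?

187

Open {P-α, P-δ}; cheapest assignment that respects the capacities:
  P-α (cap 17, load 12): #2, #3 — cost 2×3 + 10×2 = 26
  P-δ (cap 16, load 8): #1 — cost 8×6 = 48
  Shipping 74, fixed 113 → total 187.
  Any other capacity-feasible assignment to {P-α, P-δ} ships for at least 74.
Compare {P-α, P-β}: its best feasible assignment gives total 190.
Compare {P-α, P-γ}: its best feasible assignment gives total 191.
Every other set of open sites that can feasibly serve all demand totals ≥ 190 even under its best assignment. Minimum: 187.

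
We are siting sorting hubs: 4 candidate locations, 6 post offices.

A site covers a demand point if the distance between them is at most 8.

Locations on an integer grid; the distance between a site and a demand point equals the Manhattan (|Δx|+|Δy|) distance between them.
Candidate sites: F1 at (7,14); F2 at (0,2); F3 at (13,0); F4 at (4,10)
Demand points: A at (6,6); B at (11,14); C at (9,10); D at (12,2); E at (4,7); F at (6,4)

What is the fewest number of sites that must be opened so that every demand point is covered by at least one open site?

3

Coverage sets (demand points within 8 of each site):
  F1: {B, C}
  F2: {F}
  F3: {D}
  F4: {A, C, E, F}
No 2 sites suffice: every size-2 union leaves at least one demand point uncovered.
But {F1, F3, F4} covers everything, so the minimum is 3.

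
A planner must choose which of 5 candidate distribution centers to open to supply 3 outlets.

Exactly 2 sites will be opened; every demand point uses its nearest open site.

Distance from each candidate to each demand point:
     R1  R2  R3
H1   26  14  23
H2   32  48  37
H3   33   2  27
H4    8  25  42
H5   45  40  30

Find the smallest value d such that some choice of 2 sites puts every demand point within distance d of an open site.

23

Open {H1, H4}.
  Farthest demand point is R3 at distance 23 (to H1); all others are ≤ 23.
With {H1, H2} the worst case is 26.
With {H1, H3} the worst case is 26.
No size-2 selection achieves below 23.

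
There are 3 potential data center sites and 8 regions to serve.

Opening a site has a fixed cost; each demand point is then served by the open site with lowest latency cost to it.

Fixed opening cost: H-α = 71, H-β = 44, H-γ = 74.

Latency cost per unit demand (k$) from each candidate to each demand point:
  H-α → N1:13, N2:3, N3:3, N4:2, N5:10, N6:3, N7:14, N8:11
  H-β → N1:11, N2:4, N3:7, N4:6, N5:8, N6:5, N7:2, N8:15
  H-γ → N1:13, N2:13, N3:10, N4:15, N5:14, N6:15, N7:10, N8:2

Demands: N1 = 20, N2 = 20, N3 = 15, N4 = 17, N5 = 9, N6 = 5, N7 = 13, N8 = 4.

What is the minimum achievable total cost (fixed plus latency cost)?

631

Open {H-α, H-β}: assign each demand point to its cheapest open site.
  N1→H-β 20×11=220, N2→H-α 20×3=60, N3→H-α 15×3=45, N4→H-α 17×2=34, N5→H-β 9×8=72, N6→H-α 5×3=15, N7→H-β 13×2=26, N8→H-α 4×11=44
  latency cost 516, fixed 115 → total 631.
Compare {H-α, H-β, H-γ}: latency cost 480 + fixed 189 = 669.
Compare {H-β}: latency cost 690 + fixed 44 = 734.
Compare {H-β, H-γ}: latency cost 638 + fixed 118 = 756.
All other subsets cost ≥ 669. Minimum total cost: 631.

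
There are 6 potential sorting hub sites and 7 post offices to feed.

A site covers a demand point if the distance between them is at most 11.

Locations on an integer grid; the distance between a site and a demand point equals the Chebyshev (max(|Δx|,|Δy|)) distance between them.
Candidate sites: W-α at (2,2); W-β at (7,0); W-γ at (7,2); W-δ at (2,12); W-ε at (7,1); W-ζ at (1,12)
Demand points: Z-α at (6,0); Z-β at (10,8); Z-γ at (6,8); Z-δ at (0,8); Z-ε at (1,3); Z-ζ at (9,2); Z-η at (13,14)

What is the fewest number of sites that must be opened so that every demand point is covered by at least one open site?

2

Coverage sets (demand points within 11 of each site):
  W-α: {Z-α, Z-β, Z-γ, Z-δ, Z-ε, Z-ζ}
  W-β: {Z-α, Z-β, Z-γ, Z-δ, Z-ε, Z-ζ}
  W-γ: {Z-α, Z-β, Z-γ, Z-δ, Z-ε, Z-ζ}
  W-δ: {Z-β, Z-γ, Z-δ, Z-ε, Z-ζ, Z-η}
  W-ε: {Z-α, Z-β, Z-γ, Z-δ, Z-ε, Z-ζ}
  W-ζ: {Z-β, Z-γ, Z-δ, Z-ε, Z-ζ}
No single site covers all 7 demand points.
But {W-α, W-δ} covers everything, so the minimum is 2.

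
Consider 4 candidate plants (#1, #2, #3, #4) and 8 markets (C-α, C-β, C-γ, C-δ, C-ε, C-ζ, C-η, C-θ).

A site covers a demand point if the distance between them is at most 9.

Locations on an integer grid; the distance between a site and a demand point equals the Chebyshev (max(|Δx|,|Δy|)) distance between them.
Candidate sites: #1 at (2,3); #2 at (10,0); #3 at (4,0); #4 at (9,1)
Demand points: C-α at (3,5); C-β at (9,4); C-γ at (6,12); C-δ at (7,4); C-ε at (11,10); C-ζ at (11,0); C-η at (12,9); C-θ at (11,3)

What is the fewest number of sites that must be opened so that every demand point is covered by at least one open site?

2

Coverage sets (demand points within 9 of each site):
  #1: {C-α, C-β, C-γ, C-δ, C-ε, C-ζ, C-θ}
  #2: {C-α, C-β, C-δ, C-ζ, C-η, C-θ}
  #3: {C-α, C-β, C-δ, C-ζ, C-η, C-θ}
  #4: {C-α, C-β, C-δ, C-ε, C-ζ, C-η, C-θ}
No single site covers all 8 demand points.
But {#1, #2} covers everything, so the minimum is 2.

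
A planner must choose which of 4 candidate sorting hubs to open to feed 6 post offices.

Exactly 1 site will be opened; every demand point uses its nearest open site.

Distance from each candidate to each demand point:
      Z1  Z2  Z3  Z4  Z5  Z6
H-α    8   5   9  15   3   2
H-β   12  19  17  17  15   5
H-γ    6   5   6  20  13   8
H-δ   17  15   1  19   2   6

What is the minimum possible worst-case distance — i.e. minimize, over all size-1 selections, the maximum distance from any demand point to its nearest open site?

Open {H-α}.
  Farthest demand point is Z4 at distance 15 (to H-α); all others are ≤ 15.
With {H-β} the worst case is 19.
With {H-δ} the worst case is 19.
No size-1 selection achieves below 15.

15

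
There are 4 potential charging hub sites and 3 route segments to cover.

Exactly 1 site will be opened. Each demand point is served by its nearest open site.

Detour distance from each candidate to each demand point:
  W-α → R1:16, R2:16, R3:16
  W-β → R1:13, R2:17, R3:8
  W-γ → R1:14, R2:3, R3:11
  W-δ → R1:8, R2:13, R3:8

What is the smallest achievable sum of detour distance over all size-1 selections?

28

Open {W-γ}.
  R1→W-γ 14, R2→W-γ 3, R3→W-γ 11  ⇒ total 28.
Compare {W-δ}: total 29.
Compare {W-β}: total 38.
No size-1 selection does better; minimum is 28.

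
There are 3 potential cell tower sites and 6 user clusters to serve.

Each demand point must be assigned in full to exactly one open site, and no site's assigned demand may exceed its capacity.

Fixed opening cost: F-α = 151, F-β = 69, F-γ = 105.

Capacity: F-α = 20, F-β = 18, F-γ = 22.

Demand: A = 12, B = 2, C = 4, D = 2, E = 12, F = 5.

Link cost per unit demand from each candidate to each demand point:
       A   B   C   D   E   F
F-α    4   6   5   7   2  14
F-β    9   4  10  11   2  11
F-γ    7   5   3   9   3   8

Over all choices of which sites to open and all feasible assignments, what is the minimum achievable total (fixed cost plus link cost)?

Open {F-β, F-γ}; cheapest assignment that respects the capacities:
  F-β (cap 18, load 16): B, D, E — cost 2×4 + 2×11 + 12×2 = 54
  F-γ (cap 22, load 21): A, C, F — cost 12×7 + 4×3 + 5×8 = 136
  Shipping 190, fixed 174 → total 364.
  Any other capacity-feasible assignment to {F-β, F-γ} ships for at least 190.
Compare {F-α, F-β}: its best feasible assignment gives total 393.
Compare {F-α, F-γ}: its best feasible assignment gives total 418.
Every other set of open sites that can feasibly serve all demand totals ≥ 393 even under its best assignment. Minimum: 364.

364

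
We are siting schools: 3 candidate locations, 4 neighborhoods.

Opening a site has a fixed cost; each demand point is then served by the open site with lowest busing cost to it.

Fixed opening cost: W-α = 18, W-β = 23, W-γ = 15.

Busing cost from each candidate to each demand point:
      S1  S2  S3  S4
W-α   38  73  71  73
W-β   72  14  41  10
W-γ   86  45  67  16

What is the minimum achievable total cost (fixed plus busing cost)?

Open {W-α, W-β}: assign each demand point to its cheapest open site.
  S1→W-α 38, S2→W-β 14, S3→W-β 41, S4→W-β 10
  busing cost 103, fixed 41 → total 144.
Compare {W-α, W-β, W-γ}: busing cost 103 + fixed 56 = 159.
Compare {W-β}: busing cost 137 + fixed 23 = 160.
Compare {W-β, W-γ}: busing cost 137 + fixed 38 = 175.
All other subsets cost ≥ 159. Minimum total cost: 144.

144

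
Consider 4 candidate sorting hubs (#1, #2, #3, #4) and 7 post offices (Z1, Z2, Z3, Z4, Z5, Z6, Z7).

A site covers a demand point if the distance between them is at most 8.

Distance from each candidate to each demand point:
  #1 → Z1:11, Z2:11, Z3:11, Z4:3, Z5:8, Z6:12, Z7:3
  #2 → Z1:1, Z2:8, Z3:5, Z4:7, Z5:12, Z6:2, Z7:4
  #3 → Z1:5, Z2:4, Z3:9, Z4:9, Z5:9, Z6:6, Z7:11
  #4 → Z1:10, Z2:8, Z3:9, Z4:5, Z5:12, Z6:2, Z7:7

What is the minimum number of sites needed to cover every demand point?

Coverage sets (demand points within 8 of each site):
  #1: {Z4, Z5, Z7}
  #2: {Z1, Z2, Z3, Z4, Z6, Z7}
  #3: {Z1, Z2, Z6}
  #4: {Z2, Z4, Z6, Z7}
No single site covers all 7 demand points.
But {#1, #2} covers everything, so the minimum is 2.

2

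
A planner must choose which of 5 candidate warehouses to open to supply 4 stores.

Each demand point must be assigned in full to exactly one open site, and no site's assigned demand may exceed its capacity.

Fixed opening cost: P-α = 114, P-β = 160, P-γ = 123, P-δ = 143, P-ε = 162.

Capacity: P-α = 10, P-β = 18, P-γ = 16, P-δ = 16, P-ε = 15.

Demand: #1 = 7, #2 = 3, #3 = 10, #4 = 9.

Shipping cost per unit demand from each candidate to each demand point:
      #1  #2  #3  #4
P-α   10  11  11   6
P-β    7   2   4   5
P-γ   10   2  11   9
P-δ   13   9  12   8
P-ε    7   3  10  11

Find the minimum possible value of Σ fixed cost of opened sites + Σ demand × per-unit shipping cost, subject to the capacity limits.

459

Open {P-β, P-γ}; cheapest assignment that respects the capacities:
  P-β (cap 18, load 17): #1, #3 — cost 7×7 + 10×4 = 89
  P-γ (cap 16, load 12): #2, #4 — cost 3×2 + 9×9 = 87
  Shipping 176, fixed 283 → total 459.
  Any other capacity-feasible assignment to {P-β, P-γ} ships for at least 176.
Compare {P-β, P-δ}: its best feasible assignment gives total 491.
Compare {P-β, P-ε}: its best feasible assignment gives total 519.
Every other set of open sites that can feasibly serve all demand totals ≥ 491 even under its best assignment. Minimum: 459.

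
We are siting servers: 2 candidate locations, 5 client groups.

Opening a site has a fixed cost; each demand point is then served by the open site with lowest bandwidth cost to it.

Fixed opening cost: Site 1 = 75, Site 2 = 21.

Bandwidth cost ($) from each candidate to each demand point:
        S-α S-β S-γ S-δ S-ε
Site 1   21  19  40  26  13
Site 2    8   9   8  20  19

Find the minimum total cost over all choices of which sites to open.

Open {Site 2}: assign each demand point to its cheapest open site.
  S-α→Site 2 8, S-β→Site 2 9, S-γ→Site 2 8, S-δ→Site 2 20, S-ε→Site 2 19
  bandwidth cost 64, fixed 21 → total 85.
Compare {Site 1, Site 2}: bandwidth cost 58 + fixed 96 = 154.
Compare {Site 1}: bandwidth cost 119 + fixed 75 = 194.

85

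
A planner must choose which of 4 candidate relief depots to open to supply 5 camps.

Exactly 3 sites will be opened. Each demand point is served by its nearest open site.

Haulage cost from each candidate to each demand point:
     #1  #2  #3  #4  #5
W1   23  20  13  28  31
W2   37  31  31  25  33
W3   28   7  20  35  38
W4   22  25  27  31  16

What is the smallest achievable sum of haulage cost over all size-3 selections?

Open {W1, W3, W4}.
  #1→W4 22, #2→W3 7, #3→W1 13, #4→W1 28, #5→W4 16  ⇒ total 86.
Compare {W2, W3, W4}: total 90.
Compare {W1, W2, W4}: total 96.
No size-3 selection does better; minimum is 86.

86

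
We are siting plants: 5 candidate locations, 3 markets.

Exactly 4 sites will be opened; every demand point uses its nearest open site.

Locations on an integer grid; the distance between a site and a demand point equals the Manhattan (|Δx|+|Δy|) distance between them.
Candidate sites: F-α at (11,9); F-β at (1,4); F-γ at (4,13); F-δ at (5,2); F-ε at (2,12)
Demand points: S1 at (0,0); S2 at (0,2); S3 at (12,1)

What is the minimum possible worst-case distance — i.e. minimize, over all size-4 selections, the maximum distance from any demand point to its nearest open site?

8

Open {F-α, F-β, F-γ, F-δ}.
  Farthest demand point is S3 at distance 8 (to F-δ); all others are ≤ 8.
With {F-α, F-β, F-δ, F-ε} the worst case is 8.
With {F-α, F-γ, F-δ, F-ε} the worst case is 8.
No size-4 selection achieves below 8.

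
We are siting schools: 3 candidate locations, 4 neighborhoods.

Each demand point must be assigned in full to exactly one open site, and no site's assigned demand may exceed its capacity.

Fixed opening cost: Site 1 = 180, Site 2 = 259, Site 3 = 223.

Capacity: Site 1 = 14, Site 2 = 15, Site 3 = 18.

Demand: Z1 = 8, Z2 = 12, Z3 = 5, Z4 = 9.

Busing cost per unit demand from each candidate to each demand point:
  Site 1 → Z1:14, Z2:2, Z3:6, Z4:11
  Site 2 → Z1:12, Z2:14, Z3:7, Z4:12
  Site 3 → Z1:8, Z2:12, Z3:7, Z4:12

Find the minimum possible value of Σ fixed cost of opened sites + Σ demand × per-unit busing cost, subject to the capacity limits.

893

Open {Site 1, Site 2, Site 3}; cheapest assignment that respects the capacities:
  Site 1 (cap 14, load 12): Z2 — cost 12×2 = 24
  Site 2 (cap 15, load 14): Z3, Z4 — cost 5×7 + 9×12 = 143
  Site 3 (cap 18, load 8): Z1 — cost 8×8 = 64
  Shipping 231, fixed 662 → total 893.
  Any other capacity-feasible assignment to {Site 1, Site 2, Site 3} ships for at least 231.
Total demand is 34 and no other set of sites has combined capacity ≥ 34, so {Site 1, Site 2, Site 3} is the only feasible choice of open sites. Minimum: 893.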